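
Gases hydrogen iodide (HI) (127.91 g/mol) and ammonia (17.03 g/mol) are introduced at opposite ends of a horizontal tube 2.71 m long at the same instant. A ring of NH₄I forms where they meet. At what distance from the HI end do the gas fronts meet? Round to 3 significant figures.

Distances travelled in equal time are proportional to diffusion rates, so d_HI/d_NH₃ = √(M_NH₃/M_HI) = √(17.03/127.91) = 0.3649.
With d_HI + d_NH₃ = 2.71 m, d_NH₃ = 2.71/(1 + 0.3649) = 1.986 m.
d_HI = 2.71 − 1.986 = 0.724 m.

0.724 m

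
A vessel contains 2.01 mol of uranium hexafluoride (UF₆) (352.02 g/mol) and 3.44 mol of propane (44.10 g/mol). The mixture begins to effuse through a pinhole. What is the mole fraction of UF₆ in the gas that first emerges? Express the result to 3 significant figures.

Rate_i ∝ x_i/√M_i (Graham's law weighted by mole fraction), so the effusate composition follows n_i/√M_i.
So x_UF₆ in the escaping gas = (n_UF₆/√M_UF₆) / Σ(n_i/√M_i)
= (2.01/√352.02) / (2.01/√352.02 + 3.44/√44.10) = 0.1071/(0.1071 + 0.5180) = 0.171.

0.171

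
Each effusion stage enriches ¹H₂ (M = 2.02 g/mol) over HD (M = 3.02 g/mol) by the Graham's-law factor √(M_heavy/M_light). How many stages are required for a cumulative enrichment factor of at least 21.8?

16

Single-stage factor α = √(3.02/2.02), so ln α = ½ ln(1.49505) = 0.2011.
Need α^N ≥ 21.8 ⇒ N ≥ ln(21.8) / ln α = 3.082 / 0.2011 = 15.33.
So at least 16 stages are needed.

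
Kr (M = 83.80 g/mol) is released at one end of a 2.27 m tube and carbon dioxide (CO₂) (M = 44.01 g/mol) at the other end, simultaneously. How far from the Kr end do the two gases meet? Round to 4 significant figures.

Distances travelled in equal time are proportional to diffusion rates, so d_Kr/d_CO₂ = √(M_CO₂/M_Kr) = √(44.01/83.80) = 0.7247.
With d_Kr + d_CO₂ = 2.27 m, d_CO₂ = 2.27/(1 + 0.7247) = 1.316 m.
d_Kr = 2.27 − 1.316 = 0.9538 m.

0.9538 m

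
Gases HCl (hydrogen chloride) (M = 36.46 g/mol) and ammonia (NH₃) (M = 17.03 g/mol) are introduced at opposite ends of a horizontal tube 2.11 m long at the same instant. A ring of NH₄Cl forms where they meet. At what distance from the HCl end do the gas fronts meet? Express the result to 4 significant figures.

Distances travelled in equal time are proportional to diffusion rates, so d_HCl/d_NH₃ = √(M_NH₃/M_HCl) = √(17.03/36.46) = 0.6834.
With d_HCl + d_NH₃ = 2.11 m, d_NH₃ = 2.11/(1 + 0.6834) = 1.253 m.
d_HCl = 2.11 − 1.253 = 0.8566 m.

0.8566 m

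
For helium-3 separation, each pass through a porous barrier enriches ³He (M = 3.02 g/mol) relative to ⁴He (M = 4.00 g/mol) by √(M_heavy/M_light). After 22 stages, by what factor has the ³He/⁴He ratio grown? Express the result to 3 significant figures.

22.0

Overall factor = α^22 with α = √(4.00/3.02), i.e. (4.00/3.02)^(22/2).
= 1.32450^11 = 22.0.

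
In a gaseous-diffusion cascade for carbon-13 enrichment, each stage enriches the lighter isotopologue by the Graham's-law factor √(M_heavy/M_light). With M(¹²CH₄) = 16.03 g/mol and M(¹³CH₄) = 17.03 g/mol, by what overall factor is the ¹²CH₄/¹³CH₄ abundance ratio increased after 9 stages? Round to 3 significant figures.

Each stage multiplies the ratio by α = √(17.03/16.03), so after 9 stages the overall factor is α^9 = (17.03/16.03)^(9/2).
= 1.06238^(9/2) = 1.31.

1.31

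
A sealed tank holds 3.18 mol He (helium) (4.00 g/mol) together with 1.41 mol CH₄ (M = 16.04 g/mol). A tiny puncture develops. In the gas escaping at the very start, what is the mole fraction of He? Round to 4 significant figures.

0.8187

Rate_i ∝ x_i/√M_i (Graham's law weighted by mole fraction), so the effusate composition follows n_i/√M_i.
So x_He in the escaping gas = (n_He/√M_He) / Σ(n_i/√M_i)
= (3.18/√4.00) / (3.18/√4.00 + 1.41/√16.04) = 1.590/(1.590 + 0.3521) = 0.8187.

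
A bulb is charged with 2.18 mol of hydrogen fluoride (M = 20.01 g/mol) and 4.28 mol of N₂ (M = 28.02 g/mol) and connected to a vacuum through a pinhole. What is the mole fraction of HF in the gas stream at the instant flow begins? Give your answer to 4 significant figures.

0.3761

Rate_i ∝ x_i/√M_i (Graham's law weighted by mole fraction), so the effusate composition follows n_i/√M_i.
So x_HF in the escaping gas = (n_HF/√M_HF) / Σ(n_i/√M_i)
= (2.18/√20.01) / (2.18/√20.01 + 4.28/√28.02) = 0.4873/(0.4873 + 0.8086) = 0.3761.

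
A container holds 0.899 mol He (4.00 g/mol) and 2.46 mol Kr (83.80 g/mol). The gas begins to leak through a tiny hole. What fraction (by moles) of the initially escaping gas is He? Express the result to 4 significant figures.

Each component's effusion rate ∝ (its partial pressure)·(1/√M) ∝ n_i/√M_i.
Mole fraction of He in the effusate = (n_He/√M_He) / (n_He/√M_He + n_Kr/√M_Kr)
= (0.899/√4.00) / (0.899/√4.00 + 2.46/√83.80) = 0.4495/(0.4495 + 0.2687) = 0.6258.

0.6258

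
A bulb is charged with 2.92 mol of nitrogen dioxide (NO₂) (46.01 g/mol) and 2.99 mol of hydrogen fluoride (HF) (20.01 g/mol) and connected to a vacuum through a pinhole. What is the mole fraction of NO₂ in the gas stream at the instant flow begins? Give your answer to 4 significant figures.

Each component's effusion rate ∝ (its partial pressure)·(1/√M) ∝ n_i/√M_i.
Mole fraction of NO₂ in the effusate = (n_NO₂/√M_NO₂) / (n_NO₂/√M_NO₂ + n_HF/√M_HF)
= (2.92/√46.01) / (2.92/√46.01 + 2.99/√20.01) = 0.4305/(0.4305 + 0.6684) = 0.3917.

0.3917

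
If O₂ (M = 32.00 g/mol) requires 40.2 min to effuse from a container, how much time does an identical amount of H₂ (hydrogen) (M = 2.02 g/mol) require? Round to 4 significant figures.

Since effusion rate ∝ 1/√M, t_H₂/t_O₂ = √(M_H₂/M_O₂) = √(2.02/32.00) = √0.06313 = 0.2512.
So the time for H₂ is 40.2 × 0.2512 = 10.10 min.

10.10 min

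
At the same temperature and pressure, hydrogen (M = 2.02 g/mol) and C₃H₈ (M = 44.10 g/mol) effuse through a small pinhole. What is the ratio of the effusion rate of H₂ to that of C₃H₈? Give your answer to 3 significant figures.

Graham's law gives rate_H₂/rate_C₃H₈ = √(M_C₃H₈/M_H₂) = √(44.10/2.02) = √21.83 = 4.67.

4.67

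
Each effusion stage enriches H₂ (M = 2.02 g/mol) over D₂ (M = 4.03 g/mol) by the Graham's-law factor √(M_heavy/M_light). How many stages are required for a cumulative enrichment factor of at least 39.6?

11

Per stage α = (4.03/2.02)^(1/2) = 1.99505^0.5, giving ln α = 0.3453.
Need α^N ≥ 39.6 ⇒ N ≥ ln(39.6) / ln α = 3.679 / 0.3453 = 10.65.
So at least 11 stages are needed.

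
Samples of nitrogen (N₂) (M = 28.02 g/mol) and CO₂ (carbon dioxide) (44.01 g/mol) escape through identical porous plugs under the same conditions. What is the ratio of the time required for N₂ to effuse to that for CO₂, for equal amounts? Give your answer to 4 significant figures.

Graham's law gives t_N₂/t_CO₂ = √(M_N₂/M_CO₂) = √(28.02/44.01) = √0.6367 = 0.7979.

0.7979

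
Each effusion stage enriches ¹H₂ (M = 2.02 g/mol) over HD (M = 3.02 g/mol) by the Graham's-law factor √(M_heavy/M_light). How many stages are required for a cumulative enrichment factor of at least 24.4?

With α = √(3.02/2.02) per stage, ln α = ½ ln(1.49505) = 0.2011.
Need α^N ≥ 24.4 ⇒ N ≥ ln(24.4) / ln α = 3.195 / 0.2011 = 15.89.
So at least 16 stages are needed.

16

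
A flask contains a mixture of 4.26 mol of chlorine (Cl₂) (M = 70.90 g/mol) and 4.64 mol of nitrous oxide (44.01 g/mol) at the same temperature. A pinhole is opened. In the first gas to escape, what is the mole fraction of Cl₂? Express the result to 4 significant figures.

0.4197

Effusion rate of each component ∝ n_i/√M_i (partial pressure × 1/√M).
Mole fraction of Cl₂ in the effusate = (n_Cl₂/√M_Cl₂) / (n_Cl₂/√M_Cl₂ + n_N₂O/√M_N₂O)
= (4.26/√70.90) / (4.26/√70.90 + 4.64/√44.01) = 0.5059/(0.5059 + 0.6994) = 0.4197.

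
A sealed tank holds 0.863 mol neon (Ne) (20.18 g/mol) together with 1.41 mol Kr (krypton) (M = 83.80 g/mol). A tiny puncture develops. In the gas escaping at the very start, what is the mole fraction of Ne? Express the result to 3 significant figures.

The effusion rate of species i is ∝ p_i/√M_i ∝ n_i/√M_i.
x_Ne(eff) = (n_Ne/√M_Ne) / (n_Ne/√M_Ne + n_Kr/√M_Kr)
= (0.863/√20.18) / (0.863/√20.18 + 1.41/√83.80) = 0.1921/(0.1921 + 0.1540) = 0.555.

0.555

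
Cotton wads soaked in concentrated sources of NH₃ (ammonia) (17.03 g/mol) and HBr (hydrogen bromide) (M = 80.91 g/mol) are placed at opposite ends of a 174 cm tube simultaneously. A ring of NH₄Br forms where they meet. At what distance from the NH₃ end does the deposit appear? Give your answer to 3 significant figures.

In equal time, each gas travels a distance ∝ its rate ∝ 1/√M, so d_NH₃/d_HBr = √(M_HBr/M_NH₃) = √(80.91/17.03) = 2.180.
With d_NH₃ + d_HBr = 174 cm, d_HBr = 174/(1 + 2.180) = 54.72 cm.
d_NH₃ = 174 − 54.72 = 119 cm.

119 cm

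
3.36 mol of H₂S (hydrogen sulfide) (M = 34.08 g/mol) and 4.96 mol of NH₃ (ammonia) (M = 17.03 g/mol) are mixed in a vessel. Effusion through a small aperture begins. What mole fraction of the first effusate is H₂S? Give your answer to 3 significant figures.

Each component's effusion rate ∝ (its partial pressure)·(1/√M) ∝ n_i/√M_i.
So x_H₂S in the escaping gas = (n_H₂S/√M_H₂S) / Σ(n_i/√M_i)
= (3.36/√34.08) / (3.36/√34.08 + 4.96/√17.03) = 0.5756/(0.5756 + 1.202) = 0.324.

0.324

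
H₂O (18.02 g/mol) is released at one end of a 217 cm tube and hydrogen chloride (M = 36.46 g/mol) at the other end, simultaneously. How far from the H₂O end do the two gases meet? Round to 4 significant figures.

Distances travelled in equal time are proportional to diffusion rates, so d_H₂O/d_HCl = √(M_HCl/M_H₂O) = √(36.46/18.02) = 1.422.
With d_H₂O + d_HCl = 217 cm, d_HCl = 217/(1 + 1.422) = 89.58 cm.
d_H₂O = 217 − 89.58 = 127.4 cm.

127.4 cm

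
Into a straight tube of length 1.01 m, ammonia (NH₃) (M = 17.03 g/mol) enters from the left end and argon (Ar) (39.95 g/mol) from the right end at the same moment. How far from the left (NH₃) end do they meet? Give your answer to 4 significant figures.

Graham's law gives d_NH₃/d_Ar = rate_NH₃/rate_Ar = √(M_Ar/M_NH₃) = √(39.95/17.03) = 1.532.
With d_NH₃ + d_Ar = 1.01 m, d_Ar = 1.01/(1 + 1.532) = 0.3990 m.
d_NH₃ = 1.01 − 0.3990 = 0.6110 m.

0.6110 m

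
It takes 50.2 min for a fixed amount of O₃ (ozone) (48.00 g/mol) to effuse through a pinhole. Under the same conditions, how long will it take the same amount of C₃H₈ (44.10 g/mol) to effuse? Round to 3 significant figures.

Since effusion rate ∝ 1/√M, t_C₃H₈/t_O₃ = √(M_C₃H₈/M_O₃) = √(44.10/48.00) = √0.9188 = 0.9585.
So the time for C₃H₈ is 50.2 × 0.9585 = 48.1 min.

48.1 min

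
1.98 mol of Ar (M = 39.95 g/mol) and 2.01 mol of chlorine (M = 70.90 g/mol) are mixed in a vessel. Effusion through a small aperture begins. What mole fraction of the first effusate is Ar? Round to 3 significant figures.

Each component's effusion rate ∝ (its partial pressure)·(1/√M) ∝ n_i/√M_i.
So x_Ar in the escaping gas = (n_Ar/√M_Ar) / Σ(n_i/√M_i)
= (1.98/√39.95) / (1.98/√39.95 + 2.01/√70.90) = 0.3133/(0.3133 + 0.2387) = 0.568.

0.568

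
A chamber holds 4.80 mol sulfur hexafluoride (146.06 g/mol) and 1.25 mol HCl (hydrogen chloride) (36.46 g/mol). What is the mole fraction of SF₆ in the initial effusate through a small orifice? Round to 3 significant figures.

Effusion rate of each component ∝ n_i/√M_i (partial pressure × 1/√M).
Mole fraction of SF₆ in the effusate = (n_SF₆/√M_SF₆) / (n_SF₆/√M_SF₆ + n_HCl/√M_HCl)
= (4.80/√146.06) / (4.80/√146.06 + 1.25/√36.46) = 0.3972/(0.3972 + 0.2070) = 0.657.

0.657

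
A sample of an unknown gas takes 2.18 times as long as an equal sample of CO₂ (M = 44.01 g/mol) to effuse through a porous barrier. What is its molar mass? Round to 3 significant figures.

209 g/mol

Using Graham's law: t_X/t_CO₂ = √(M_X/M_CO₂).
2.18 = √(M_X/44.01)
M_X = 44.01 × 2.18² = 44.01 × 4.752 = 209 g/mol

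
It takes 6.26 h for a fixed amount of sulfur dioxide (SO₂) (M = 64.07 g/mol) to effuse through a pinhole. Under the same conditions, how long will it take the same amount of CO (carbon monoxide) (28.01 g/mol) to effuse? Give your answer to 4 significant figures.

From Graham's law, t_CO/t_SO₂ = √(M_CO/M_SO₂) = √(28.01/64.07) = √0.4372 = 0.6612.
So the time for CO is 6.26 × 0.6612 = 4.139 h.

4.139 h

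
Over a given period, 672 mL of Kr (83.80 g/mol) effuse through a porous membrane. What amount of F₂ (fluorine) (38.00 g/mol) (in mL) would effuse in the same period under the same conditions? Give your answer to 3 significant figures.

998 mL

Graham's law gives rate_F₂/rate_Kr = √(M_Kr/M_F₂) = √(83.80/38.00) = √2.205 = 1.485.
So the volume for F₂ is 672 × 1.485 = 998 mL.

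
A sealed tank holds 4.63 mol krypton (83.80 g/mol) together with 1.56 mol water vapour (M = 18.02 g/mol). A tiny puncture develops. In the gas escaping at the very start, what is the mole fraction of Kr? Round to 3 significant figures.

0.579

Each component's effusion rate ∝ (its partial pressure)·(1/√M) ∝ n_i/√M_i.
x_Kr(eff) = (n_Kr/√M_Kr) / (n_Kr/√M_Kr + n_H₂O/√M_H₂O)
= (4.63/√83.80) / (4.63/√83.80 + 1.56/√18.02) = 0.5058/(0.5058 + 0.3675) = 0.579.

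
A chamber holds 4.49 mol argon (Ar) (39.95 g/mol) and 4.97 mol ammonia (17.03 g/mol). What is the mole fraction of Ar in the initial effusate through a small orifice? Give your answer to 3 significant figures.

0.371

Rate_i ∝ x_i/√M_i (Graham's law weighted by mole fraction), so the effusate composition follows n_i/√M_i.
x_Ar(eff) = (n_Ar/√M_Ar) / (n_Ar/√M_Ar + n_NH₃/√M_NH₃)
= (4.49/√39.95) / (4.49/√39.95 + 4.97/√17.03) = 0.7104/(0.7104 + 1.204) = 0.371.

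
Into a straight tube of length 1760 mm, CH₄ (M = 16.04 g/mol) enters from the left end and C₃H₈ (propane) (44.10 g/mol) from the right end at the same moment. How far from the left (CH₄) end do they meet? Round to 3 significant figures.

1100 mm

In equal time, each gas travels a distance ∝ its rate ∝ 1/√M, so d_CH₄/d_C₃H₈ = √(M_C₃H₈/M_CH₄) = √(44.10/16.04) = 1.658.
With d_CH₄ + d_C₃H₈ = 1760 mm, d_C₃H₈ = 1760/(1 + 1.658) = 662.1 mm.
d_CH₄ = 1760 − 662.1 = 1100 mm.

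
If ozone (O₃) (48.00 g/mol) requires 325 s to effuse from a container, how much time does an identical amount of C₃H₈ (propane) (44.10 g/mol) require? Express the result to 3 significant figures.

By Graham's law, t_C₃H₈/t_O₃ = √(M_C₃H₈/M_O₃) = √(44.10/48.00) = √0.9188 = 0.9585.
So the time for C₃H₈ is 325 × 0.9585 = 312 s.

312 s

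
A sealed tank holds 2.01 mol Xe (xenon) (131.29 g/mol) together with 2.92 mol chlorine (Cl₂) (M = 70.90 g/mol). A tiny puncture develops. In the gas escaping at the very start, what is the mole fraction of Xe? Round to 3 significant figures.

Rate_i ∝ x_i/√M_i (Graham's law weighted by mole fraction), so the effusate composition follows n_i/√M_i.
So x_Xe in the escaping gas = (n_Xe/√M_Xe) / Σ(n_i/√M_i)
= (2.01/√131.29) / (2.01/√131.29 + 2.92/√70.90) = 0.1754/(0.1754 + 0.3468) = 0.336.

0.336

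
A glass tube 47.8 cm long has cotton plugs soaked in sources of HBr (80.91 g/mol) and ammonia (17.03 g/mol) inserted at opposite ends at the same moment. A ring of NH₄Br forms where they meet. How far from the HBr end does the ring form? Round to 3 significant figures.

15.0 cm

Graham's law gives d_HBr/d_NH₃ = rate_HBr/rate_NH₃ = √(M_NH₃/M_HBr) = √(17.03/80.91) = 0.4588.
With d_HBr + d_NH₃ = 47.8 cm, d_NH₃ = 47.8/(1 + 0.4588) = 32.77 cm.
d_HBr = 47.8 − 32.77 = 15.0 cm.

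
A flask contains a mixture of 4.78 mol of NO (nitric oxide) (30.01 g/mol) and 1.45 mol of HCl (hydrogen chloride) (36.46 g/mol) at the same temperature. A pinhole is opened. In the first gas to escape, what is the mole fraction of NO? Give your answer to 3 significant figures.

0.784

Each component's effusion rate ∝ (its partial pressure)·(1/√M) ∝ n_i/√M_i.
So x_NO in the escaping gas = (n_NO/√M_NO) / Σ(n_i/√M_i)
= (4.78/√30.01) / (4.78/√30.01 + 1.45/√36.46) = 0.8726/(0.8726 + 0.2401) = 0.784.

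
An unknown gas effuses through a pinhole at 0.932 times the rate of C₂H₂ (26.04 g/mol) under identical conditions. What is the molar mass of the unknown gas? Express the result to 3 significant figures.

Graham's law gives rate_X/rate_C₂H₂ = √(M_C₂H₂/M_X).
0.932 = √(26.04/M_X)
M_X = 26.04 / 0.932² = 26.04 / 0.8686 = 30.0 g/mol

30.0 g/mol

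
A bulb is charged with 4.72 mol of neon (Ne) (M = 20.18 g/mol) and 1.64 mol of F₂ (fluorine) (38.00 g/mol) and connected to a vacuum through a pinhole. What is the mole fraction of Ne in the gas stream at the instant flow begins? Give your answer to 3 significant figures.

0.798

Each component's effusion rate ∝ (its partial pressure)·(1/√M) ∝ n_i/√M_i.
Mole fraction of Ne in the effusate = (n_Ne/√M_Ne) / (n_Ne/√M_Ne + n_F₂/√M_F₂)
= (4.72/√20.18) / (4.72/√20.18 + 1.64/√38.00) = 1.051/(1.051 + 0.2660) = 0.798.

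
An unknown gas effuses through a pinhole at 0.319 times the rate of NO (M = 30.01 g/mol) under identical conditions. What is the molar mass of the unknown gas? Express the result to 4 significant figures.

294.9 g/mol

By Graham's law, rate_X/rate_NO = √(M_NO/M_X).
0.319 = √(30.01/M_X)
M_X = 30.01 / 0.319² = 30.01 / 0.1018 = 294.9 g/mol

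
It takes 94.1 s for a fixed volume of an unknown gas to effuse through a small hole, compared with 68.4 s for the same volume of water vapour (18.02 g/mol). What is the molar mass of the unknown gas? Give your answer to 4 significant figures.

From Graham's law, t_X/t_H₂O = √(M_X/M_H₂O).
94.1/68.4 = 1.376 = √(M_X/18.02)
M_X = 18.02 × 1.376² = 18.02 × 1.893 = 34.11 g/mol

34.11 g/mol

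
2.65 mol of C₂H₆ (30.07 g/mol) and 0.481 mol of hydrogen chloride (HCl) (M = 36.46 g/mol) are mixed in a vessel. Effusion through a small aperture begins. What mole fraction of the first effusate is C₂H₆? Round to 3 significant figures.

0.858

The effusion rate of species i is ∝ p_i/√M_i ∝ n_i/√M_i.
Mole fraction of C₂H₆ in the effusate = (n_C₂H₆/√M_C₂H₆) / (n_C₂H₆/√M_C₂H₆ + n_HCl/√M_HCl)
= (2.65/√30.07) / (2.65/√30.07 + 0.481/√36.46) = 0.4833/(0.4833 + 0.07966) = 0.858.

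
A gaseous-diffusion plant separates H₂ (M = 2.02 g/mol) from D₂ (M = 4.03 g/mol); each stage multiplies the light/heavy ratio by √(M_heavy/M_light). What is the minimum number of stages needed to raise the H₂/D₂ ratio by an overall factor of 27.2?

10

Per stage α = (4.03/2.02)^(1/2) = 1.99505^0.5, giving ln α = 0.3453.
Need α^N ≥ 27.2 ⇒ N ≥ ln(27.2) / ln α = 3.303 / 0.3453 = 9.57.
Minimum whole number of stages: N = 10.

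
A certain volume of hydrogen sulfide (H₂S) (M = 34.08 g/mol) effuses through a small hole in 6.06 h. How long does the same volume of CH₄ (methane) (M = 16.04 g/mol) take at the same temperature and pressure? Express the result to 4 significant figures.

Using Graham's law: t_CH₄/t_H₂S = √(M_CH₄/M_H₂S) = √(16.04/34.08) = √0.4707 = 0.6860.
So the time for CH₄ is 6.06 × 0.6860 = 4.157 h.

4.157 h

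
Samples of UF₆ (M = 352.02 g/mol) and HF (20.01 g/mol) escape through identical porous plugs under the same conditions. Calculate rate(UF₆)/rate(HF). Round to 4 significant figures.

0.2384

By Graham's law, rate_UF₆/rate_HF = √(M_HF/M_UF₆) = √(20.01/352.02) = √0.05684 = 0.2384.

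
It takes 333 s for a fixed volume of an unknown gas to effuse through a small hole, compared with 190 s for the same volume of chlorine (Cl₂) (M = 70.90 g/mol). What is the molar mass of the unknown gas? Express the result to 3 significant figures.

By Graham's law, t_X/t_Cl₂ = √(M_X/M_Cl₂).
333/190 = 1.753 = √(M_X/70.90)
M_X = 70.90 × 1.753² = 70.90 × 3.072 = 218 g/mol

218 g/mol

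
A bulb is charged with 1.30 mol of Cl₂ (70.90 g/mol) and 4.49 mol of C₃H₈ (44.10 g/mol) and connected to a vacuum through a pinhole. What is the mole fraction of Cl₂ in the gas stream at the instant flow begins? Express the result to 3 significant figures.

Each component's effusion rate ∝ (its partial pressure)·(1/√M) ∝ n_i/√M_i.
x_Cl₂(eff) = (n_Cl₂/√M_Cl₂) / (n_Cl₂/√M_Cl₂ + n_C₃H₈/√M_C₃H₈)
= (1.30/√70.90) / (1.30/√70.90 + 4.49/√44.10) = 0.1544/(0.1544 + 0.6761) = 0.186.

0.186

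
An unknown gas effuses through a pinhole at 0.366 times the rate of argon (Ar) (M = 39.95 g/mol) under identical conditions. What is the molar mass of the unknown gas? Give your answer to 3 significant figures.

From Graham's law, rate_X/rate_Ar = √(M_Ar/M_X).
0.366 = √(39.95/M_X)
M_X = 39.95 / 0.366² = 39.95 / 0.1340 = 298 g/mol

298 g/mol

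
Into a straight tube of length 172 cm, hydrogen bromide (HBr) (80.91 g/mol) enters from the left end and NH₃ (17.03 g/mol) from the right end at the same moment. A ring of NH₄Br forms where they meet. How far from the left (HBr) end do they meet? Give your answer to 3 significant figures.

54.1 cm

The fronts meet when d_HBr + d_NH₃ = L with d_HBr/d_NH₃ = √(M_NH₃/M_HBr) (Graham's law). Here √(M_NH₃/M_HBr) = √(17.03/80.91) = 0.4588.
With d_HBr + d_NH₃ = 172 cm, d_NH₃ = 172/(1 + 0.4588) = 117.9 cm.
d_HBr = 172 − 117.9 = 54.1 cm.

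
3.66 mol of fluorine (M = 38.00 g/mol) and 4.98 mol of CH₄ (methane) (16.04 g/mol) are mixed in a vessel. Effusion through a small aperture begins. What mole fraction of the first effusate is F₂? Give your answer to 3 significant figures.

0.323

Effusion rate of each component ∝ n_i/√M_i (partial pressure × 1/√M).
So x_F₂ in the escaping gas = (n_F₂/√M_F₂) / Σ(n_i/√M_i)
= (3.66/√38.00) / (3.66/√38.00 + 4.98/√16.04) = 0.5937/(0.5937 + 1.243) = 0.323.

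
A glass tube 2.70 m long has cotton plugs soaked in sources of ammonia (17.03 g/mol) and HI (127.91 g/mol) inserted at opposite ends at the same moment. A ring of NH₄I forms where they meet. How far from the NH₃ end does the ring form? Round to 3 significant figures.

1.98 m

In equal time, each gas travels a distance ∝ its rate ∝ 1/√M, so d_NH₃/d_HI = √(M_HI/M_NH₃) = √(127.91/17.03) = 2.741.
With d_NH₃ + d_HI = 2.70 m, d_HI = 2.70/(1 + 2.741) = 0.7218 m.
d_NH₃ = 2.70 − 0.7218 = 1.98 m.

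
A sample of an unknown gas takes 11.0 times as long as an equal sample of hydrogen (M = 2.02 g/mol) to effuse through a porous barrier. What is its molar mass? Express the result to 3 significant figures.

Graham's law gives t_X/t_H₂ = √(M_X/M_H₂).
11.0 = √(M_X/2.02)
M_X = 2.02 × 11.0² = 2.02 × 121.0 = 244 g/mol

244 g/mol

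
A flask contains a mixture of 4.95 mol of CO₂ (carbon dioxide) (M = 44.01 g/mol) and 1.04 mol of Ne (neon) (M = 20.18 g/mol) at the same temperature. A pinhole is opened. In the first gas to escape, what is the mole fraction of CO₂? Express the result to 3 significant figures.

0.763

Rate_i ∝ x_i/√M_i (Graham's law weighted by mole fraction), so the effusate composition follows n_i/√M_i.
x_CO₂(eff) = (n_CO₂/√M_CO₂) / (n_CO₂/√M_CO₂ + n_Ne/√M_Ne)
= (4.95/√44.01) / (4.95/√44.01 + 1.04/√20.18) = 0.7462/(0.7462 + 0.2315) = 0.763.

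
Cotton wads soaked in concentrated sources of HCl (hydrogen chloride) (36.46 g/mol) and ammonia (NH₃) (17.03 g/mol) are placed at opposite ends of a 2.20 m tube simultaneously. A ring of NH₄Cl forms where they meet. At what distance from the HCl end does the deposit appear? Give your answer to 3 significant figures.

In equal time, each gas travels a distance ∝ its rate ∝ 1/√M, so d_HCl/d_NH₃ = √(M_NH₃/M_HCl) = √(17.03/36.46) = 0.6834.
With d_HCl + d_NH₃ = 2.20 m, d_NH₃ = 2.20/(1 + 0.6834) = 1.307 m.
d_HCl = 2.20 − 1.307 = 0.893 m.

0.893 m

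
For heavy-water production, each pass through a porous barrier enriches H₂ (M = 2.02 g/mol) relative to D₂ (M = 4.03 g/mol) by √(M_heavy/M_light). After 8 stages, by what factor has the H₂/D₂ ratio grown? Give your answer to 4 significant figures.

The single-stage factor is √(M_heavy/M_light), so 8 stages give [√(4.03/2.02)]^8 = (4.03/2.02)^(8/2).
= 1.99505^4 = 15.84.

15.84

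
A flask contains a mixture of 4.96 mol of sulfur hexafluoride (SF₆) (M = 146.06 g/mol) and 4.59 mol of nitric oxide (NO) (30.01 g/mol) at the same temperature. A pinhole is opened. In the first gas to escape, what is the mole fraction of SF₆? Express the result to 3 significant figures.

0.329

Rate_i ∝ x_i/√M_i (Graham's law weighted by mole fraction), so the effusate composition follows n_i/√M_i.
Mole fraction of SF₆ in the effusate = (n_SF₆/√M_SF₆) / (n_SF₆/√M_SF₆ + n_NO/√M_NO)
= (4.96/√146.06) / (4.96/√146.06 + 4.59/√30.01) = 0.4104/(0.4104 + 0.8379) = 0.329.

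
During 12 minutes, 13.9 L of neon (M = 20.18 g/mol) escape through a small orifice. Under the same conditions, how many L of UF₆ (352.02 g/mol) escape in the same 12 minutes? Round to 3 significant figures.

3.33 L

Graham's law gives rate_UF₆/rate_Ne = √(M_Ne/M_UF₆) = √(20.18/352.02) = √0.05733 = 0.2394.
So the volume for UF₆ is 13.9 × 0.2394 = 3.33 L.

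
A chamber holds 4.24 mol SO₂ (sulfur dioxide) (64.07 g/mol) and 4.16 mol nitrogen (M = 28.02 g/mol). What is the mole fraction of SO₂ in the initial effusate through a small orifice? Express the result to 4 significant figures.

Rate_i ∝ x_i/√M_i (Graham's law weighted by mole fraction), so the effusate composition follows n_i/√M_i.
x_SO₂(eff) = (n_SO₂/√M_SO₂) / (n_SO₂/√M_SO₂ + n_N₂/√M_N₂)
= (4.24/√64.07) / (4.24/√64.07 + 4.16/√28.02) = 0.5297/(0.5297 + 0.7859) = 0.4026.

0.4026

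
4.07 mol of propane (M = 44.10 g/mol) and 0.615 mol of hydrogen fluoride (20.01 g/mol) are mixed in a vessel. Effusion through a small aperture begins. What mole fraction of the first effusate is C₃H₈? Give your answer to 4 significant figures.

Effusion rate of each component ∝ n_i/√M_i (partial pressure × 1/√M).
Mole fraction of C₃H₈ in the effusate = (n_C₃H₈/√M_C₃H₈) / (n_C₃H₈/√M_C₃H₈ + n_HF/√M_HF)
= (4.07/√44.10) / (4.07/√44.10 + 0.615/√20.01) = 0.6129/(0.6129 + 0.1375) = 0.8168.

0.8168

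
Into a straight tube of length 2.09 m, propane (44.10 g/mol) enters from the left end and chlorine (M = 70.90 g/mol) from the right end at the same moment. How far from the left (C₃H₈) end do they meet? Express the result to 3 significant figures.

1.17 m

Graham's law gives d_C₃H₈/d_Cl₂ = rate_C₃H₈/rate_Cl₂ = √(M_Cl₂/M_C₃H₈) = √(70.90/44.10) = 1.268.
With d_C₃H₈ + d_Cl₂ = 2.09 m, d_Cl₂ = 2.09/(1 + 1.268) = 0.9215 m.
d_C₃H₈ = 2.09 − 0.9215 = 1.17 m.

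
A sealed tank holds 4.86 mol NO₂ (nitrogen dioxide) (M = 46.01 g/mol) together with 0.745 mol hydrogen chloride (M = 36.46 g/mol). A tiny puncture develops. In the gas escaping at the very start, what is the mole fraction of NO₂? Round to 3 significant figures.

0.853

Effusion rate of each component ∝ n_i/√M_i (partial pressure × 1/√M).
So x_NO₂ in the escaping gas = (n_NO₂/√M_NO₂) / Σ(n_i/√M_i)
= (4.86/√46.01) / (4.86/√46.01 + 0.745/√36.46) = 0.7165/(0.7165 + 0.1234) = 0.853.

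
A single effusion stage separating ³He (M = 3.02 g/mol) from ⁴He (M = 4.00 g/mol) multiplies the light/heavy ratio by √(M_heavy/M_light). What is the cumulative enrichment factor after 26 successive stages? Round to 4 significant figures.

Overall factor = α^26 with α = √(4.00/3.02), i.e. (4.00/3.02)^(26/2).
= 1.32450^13 = 38.61.

38.61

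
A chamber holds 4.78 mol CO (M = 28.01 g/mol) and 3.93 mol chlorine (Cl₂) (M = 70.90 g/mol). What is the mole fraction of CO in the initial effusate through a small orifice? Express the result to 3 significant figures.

Rate_i ∝ x_i/√M_i (Graham's law weighted by mole fraction), so the effusate composition follows n_i/√M_i.
x_CO(eff) = (n_CO/√M_CO) / (n_CO/√M_CO + n_Cl₂/√M_Cl₂)
= (4.78/√28.01) / (4.78/√28.01 + 3.93/√70.90) = 0.9032/(0.9032 + 0.4667) = 0.659.

0.659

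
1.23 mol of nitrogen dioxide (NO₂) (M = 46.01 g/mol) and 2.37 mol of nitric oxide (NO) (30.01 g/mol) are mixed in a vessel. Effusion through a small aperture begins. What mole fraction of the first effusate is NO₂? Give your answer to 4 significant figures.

0.2954

The effusion rate of species i is ∝ p_i/√M_i ∝ n_i/√M_i.
So x_NO₂ in the escaping gas = (n_NO₂/√M_NO₂) / Σ(n_i/√M_i)
= (1.23/√46.01) / (1.23/√46.01 + 2.37/√30.01) = 0.1813/(0.1813 + 0.4326) = 0.2954.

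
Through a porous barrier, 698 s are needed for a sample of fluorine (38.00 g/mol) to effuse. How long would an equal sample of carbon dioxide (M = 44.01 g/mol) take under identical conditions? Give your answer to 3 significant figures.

By Graham's law, t_CO₂/t_F₂ = √(M_CO₂/M_F₂) = √(44.01/38.00) = √1.158 = 1.076.
So the time for CO₂ is 698 × 1.076 = 751 s.

751 s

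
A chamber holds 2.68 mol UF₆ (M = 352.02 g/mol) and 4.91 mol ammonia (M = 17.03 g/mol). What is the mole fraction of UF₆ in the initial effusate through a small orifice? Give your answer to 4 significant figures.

0.1072

Rate_i ∝ x_i/√M_i (Graham's law weighted by mole fraction), so the effusate composition follows n_i/√M_i.
x_UF₆(eff) = (n_UF₆/√M_UF₆) / (n_UF₆/√M_UF₆ + n_NH₃/√M_NH₃)
= (2.68/√352.02) / (2.68/√352.02 + 4.91/√17.03) = 0.1428/(0.1428 + 1.190) = 0.1072.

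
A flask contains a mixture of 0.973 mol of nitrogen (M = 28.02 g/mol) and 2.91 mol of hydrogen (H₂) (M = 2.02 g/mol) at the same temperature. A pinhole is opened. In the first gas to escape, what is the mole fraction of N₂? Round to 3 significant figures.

Each component's effusion rate ∝ (its partial pressure)·(1/√M) ∝ n_i/√M_i.
x_N₂(eff) = (n_N₂/√M_N₂) / (n_N₂/√M_N₂ + n_H₂/√M_H₂)
= (0.973/√28.02) / (0.973/√28.02 + 2.91/√2.02) = 0.1838/(0.1838 + 2.047) = 0.0824.

0.0824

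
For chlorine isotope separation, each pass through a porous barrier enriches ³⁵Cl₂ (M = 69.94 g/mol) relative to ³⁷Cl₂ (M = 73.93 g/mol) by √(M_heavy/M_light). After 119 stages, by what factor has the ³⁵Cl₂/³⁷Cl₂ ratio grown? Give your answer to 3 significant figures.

27.1

The single-stage factor is √(M_heavy/M_light), so 119 stages give [√(73.93/69.94)]^119 = (73.93/69.94)^(119/2).
= 1.05705^(119/2) = 27.1.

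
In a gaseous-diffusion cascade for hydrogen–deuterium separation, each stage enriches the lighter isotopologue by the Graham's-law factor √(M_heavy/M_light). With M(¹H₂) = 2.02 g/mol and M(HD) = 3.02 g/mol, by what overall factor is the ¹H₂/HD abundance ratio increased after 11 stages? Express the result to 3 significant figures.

Overall factor = α^11 with α = √(3.02/2.02), i.e. (3.02/2.02)^(11/2).
= 1.49505^(11/2) = 9.13.

9.13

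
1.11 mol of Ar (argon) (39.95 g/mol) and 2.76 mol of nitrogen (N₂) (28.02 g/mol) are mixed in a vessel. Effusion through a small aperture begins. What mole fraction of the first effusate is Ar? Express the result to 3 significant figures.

Effusion rate of each component ∝ n_i/√M_i (partial pressure × 1/√M).
So x_Ar in the escaping gas = (n_Ar/√M_Ar) / Σ(n_i/√M_i)
= (1.11/√39.95) / (1.11/√39.95 + 2.76/√28.02) = 0.1756/(0.1756 + 0.5214) = 0.252.

0.252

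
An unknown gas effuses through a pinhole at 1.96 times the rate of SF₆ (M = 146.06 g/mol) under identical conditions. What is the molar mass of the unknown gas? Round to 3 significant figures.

38.0 g/mol

By Graham's law, rate_X/rate_SF₆ = √(M_SF₆/M_X).
1.96 = √(146.06/M_X)
M_X = 146.06 / 1.96² = 146.06 / 3.842 = 38.0 g/mol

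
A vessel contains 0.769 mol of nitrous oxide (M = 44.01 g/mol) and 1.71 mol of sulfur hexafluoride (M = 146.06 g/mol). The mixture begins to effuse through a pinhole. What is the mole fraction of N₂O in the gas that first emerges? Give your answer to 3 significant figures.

0.450

Effusion rate of each component ∝ n_i/√M_i (partial pressure × 1/√M).
x_N₂O(eff) = (n_N₂O/√M_N₂O) / (n_N₂O/√M_N₂O + n_SF₆/√M_SF₆)
= (0.769/√44.01) / (0.769/√44.01 + 1.71/√146.06) = 0.1159/(0.1159 + 0.1415) = 0.450.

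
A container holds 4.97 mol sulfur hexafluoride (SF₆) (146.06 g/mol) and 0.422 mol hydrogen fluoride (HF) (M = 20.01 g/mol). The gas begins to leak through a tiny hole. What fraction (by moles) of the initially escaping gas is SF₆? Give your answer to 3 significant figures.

Each component's effusion rate ∝ (its partial pressure)·(1/√M) ∝ n_i/√M_i.
Mole fraction of SF₆ in the effusate = (n_SF₆/√M_SF₆) / (n_SF₆/√M_SF₆ + n_HF/√M_HF)
= (4.97/√146.06) / (4.97/√146.06 + 0.422/√20.01) = 0.4112/(0.4112 + 0.09434) = 0.813.

0.813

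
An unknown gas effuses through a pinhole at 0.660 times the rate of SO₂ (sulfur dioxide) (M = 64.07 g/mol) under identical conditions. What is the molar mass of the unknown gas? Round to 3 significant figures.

Since effusion rate ∝ 1/√M, rate_X/rate_SO₂ = √(M_SO₂/M_X).
0.660 = √(64.07/M_X)
M_X = 64.07 / 0.660² = 64.07 / 0.4356 = 147 g/mol

147 g/mol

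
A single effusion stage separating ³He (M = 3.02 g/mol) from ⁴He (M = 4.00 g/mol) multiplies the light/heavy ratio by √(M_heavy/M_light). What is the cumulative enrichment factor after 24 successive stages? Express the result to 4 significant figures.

Each stage multiplies the ratio by α = √(4.00/3.02), so after 24 stages the overall factor is α^24 = (4.00/3.02)^(24/2).
= 1.32450^12 = 29.15.

29.15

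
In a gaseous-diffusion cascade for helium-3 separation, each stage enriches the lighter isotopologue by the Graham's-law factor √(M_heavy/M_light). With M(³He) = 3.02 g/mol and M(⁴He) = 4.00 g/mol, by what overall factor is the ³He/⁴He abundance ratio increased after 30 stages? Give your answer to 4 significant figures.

67.73

Each stage multiplies the ratio by α = √(4.00/3.02), so after 30 stages the overall factor is α^30 = (4.00/3.02)^(30/2).
= 1.32450^15 = 67.73.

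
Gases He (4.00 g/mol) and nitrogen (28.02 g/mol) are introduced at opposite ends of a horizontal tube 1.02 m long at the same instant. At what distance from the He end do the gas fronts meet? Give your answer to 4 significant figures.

0.7403 m

Distances travelled in equal time are proportional to diffusion rates, so d_He/d_N₂ = √(M_N₂/M_He) = √(28.02/4.00) = 2.647.
With d_He + d_N₂ = 1.02 m, d_N₂ = 1.02/(1 + 2.647) = 0.2797 m.
d_He = 1.02 − 0.2797 = 0.7403 m.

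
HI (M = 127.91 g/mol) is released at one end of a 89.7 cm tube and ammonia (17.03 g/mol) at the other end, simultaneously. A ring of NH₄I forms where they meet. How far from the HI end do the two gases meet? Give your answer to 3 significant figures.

Graham's law gives d_HI/d_NH₃ = rate_HI/rate_NH₃ = √(M_NH₃/M_HI) = √(17.03/127.91) = 0.3649.
With d_HI + d_NH₃ = 89.7 cm, d_NH₃ = 89.7/(1 + 0.3649) = 65.72 cm.
d_HI = 89.7 − 65.72 = 24.0 cm.

24.0 cm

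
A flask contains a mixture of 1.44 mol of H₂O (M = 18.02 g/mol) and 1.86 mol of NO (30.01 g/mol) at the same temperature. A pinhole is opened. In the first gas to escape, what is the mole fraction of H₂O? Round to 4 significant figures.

0.4998

The effusion rate of species i is ∝ p_i/√M_i ∝ n_i/√M_i.
So x_H₂O in the escaping gas = (n_H₂O/√M_H₂O) / Σ(n_i/√M_i)
= (1.44/√18.02) / (1.44/√18.02 + 1.86/√30.01) = 0.3392/(0.3392 + 0.3395) = 0.4998.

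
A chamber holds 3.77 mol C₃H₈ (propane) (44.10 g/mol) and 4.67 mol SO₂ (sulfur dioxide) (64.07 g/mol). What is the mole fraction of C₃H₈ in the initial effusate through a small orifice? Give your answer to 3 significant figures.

Each component's effusion rate ∝ (its partial pressure)·(1/√M) ∝ n_i/√M_i.
Mole fraction of C₃H₈ in the effusate = (n_C₃H₈/√M_C₃H₈) / (n_C₃H₈/√M_C₃H₈ + n_SO₂/√M_SO₂)
= (3.77/√44.10) / (3.77/√44.10 + 4.67/√64.07) = 0.5677/(0.5677 + 0.5834) = 0.493.

0.493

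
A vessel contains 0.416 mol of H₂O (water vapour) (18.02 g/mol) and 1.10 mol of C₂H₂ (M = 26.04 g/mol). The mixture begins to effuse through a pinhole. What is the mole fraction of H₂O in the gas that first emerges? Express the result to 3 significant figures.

0.313

Rate_i ∝ x_i/√M_i (Graham's law weighted by mole fraction), so the effusate composition follows n_i/√M_i.
Mole fraction of H₂O in the effusate = (n_H₂O/√M_H₂O) / (n_H₂O/√M_H₂O + n_C₂H₂/√M_C₂H₂)
= (0.416/√18.02) / (0.416/√18.02 + 1.10/√26.04) = 0.09800/(0.09800 + 0.2156) = 0.313.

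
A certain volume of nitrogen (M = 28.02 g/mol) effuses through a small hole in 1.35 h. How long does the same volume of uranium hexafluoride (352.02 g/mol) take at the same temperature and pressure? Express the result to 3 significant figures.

Graham's law gives t_UF₆/t_N₂ = √(M_UF₆/M_N₂) = √(352.02/28.02) = √12.56 = 3.544.
So the time for UF₆ is 1.35 × 3.544 = 4.79 h.

4.79 h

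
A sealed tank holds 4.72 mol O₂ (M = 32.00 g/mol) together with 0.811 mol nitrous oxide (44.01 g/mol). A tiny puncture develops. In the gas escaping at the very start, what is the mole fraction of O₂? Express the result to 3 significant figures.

0.872

Effusion rate of each component ∝ n_i/√M_i (partial pressure × 1/√M).
So x_O₂ in the escaping gas = (n_O₂/√M_O₂) / Σ(n_i/√M_i)
= (4.72/√32.00) / (4.72/√32.00 + 0.811/√44.01) = 0.8344/(0.8344 + 0.1222) = 0.872.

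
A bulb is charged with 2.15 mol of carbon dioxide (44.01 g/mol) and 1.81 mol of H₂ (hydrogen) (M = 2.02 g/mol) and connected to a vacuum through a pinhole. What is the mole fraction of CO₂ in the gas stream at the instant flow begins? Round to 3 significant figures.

0.203

Each component's effusion rate ∝ (its partial pressure)·(1/√M) ∝ n_i/√M_i.
x_CO₂(eff) = (n_CO₂/√M_CO₂) / (n_CO₂/√M_CO₂ + n_H₂/√M_H₂)
= (2.15/√44.01) / (2.15/√44.01 + 1.81/√2.02) = 0.3241/(0.3241 + 1.274) = 0.203.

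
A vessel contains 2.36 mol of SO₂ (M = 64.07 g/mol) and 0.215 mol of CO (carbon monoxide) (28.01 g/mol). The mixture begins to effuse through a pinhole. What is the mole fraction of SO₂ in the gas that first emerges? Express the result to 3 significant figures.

0.879

Rate_i ∝ x_i/√M_i (Graham's law weighted by mole fraction), so the effusate composition follows n_i/√M_i.
Mole fraction of SO₂ in the effusate = (n_SO₂/√M_SO₂) / (n_SO₂/√M_SO₂ + n_CO/√M_CO)
= (2.36/√64.07) / (2.36/√64.07 + 0.215/√28.01) = 0.2948/(0.2948 + 0.04062) = 0.879.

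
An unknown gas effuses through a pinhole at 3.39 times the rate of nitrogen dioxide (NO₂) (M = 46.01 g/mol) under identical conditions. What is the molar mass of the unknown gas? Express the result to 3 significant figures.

Since effusion rate ∝ 1/√M, rate_X/rate_NO₂ = √(M_NO₂/M_X).
3.39 = √(46.01/M_X)
M_X = 46.01 / 3.39² = 46.01 / 11.49 = 4.00 g/mol

4.00 g/mol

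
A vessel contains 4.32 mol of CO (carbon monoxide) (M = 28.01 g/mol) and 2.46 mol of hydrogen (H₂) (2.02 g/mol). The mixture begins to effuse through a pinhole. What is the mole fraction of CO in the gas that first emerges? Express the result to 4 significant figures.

Rate_i ∝ x_i/√M_i (Graham's law weighted by mole fraction), so the effusate composition follows n_i/√M_i.
x_CO(eff) = (n_CO/√M_CO) / (n_CO/√M_CO + n_H₂/√M_H₂)
= (4.32/√28.01) / (4.32/√28.01 + 2.46/√2.02) = 0.8163/(0.8163 + 1.731) = 0.3205.

0.3205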